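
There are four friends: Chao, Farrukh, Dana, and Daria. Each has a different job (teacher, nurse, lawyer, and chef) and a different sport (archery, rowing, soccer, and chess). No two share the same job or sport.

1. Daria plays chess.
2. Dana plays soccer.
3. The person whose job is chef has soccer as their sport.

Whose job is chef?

Dana

With clues 1–3, Chao, Daria, and Farrukh are impossible for the one with job chef.
That leaves Dana.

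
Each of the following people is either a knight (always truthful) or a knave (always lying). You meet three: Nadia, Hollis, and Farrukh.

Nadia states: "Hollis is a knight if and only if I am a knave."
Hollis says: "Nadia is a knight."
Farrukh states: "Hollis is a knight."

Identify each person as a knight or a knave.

Consider Nadia. Suppose Nadia is a knight.
Then no assignment of the remaining roles makes every statement match its speaker's type — contradiction.
So Nadia is a knave.
With that fixed, Hollis's statement is false, so Hollis is a knave.
With that fixed, Farrukh's statement is false, so Farrukh is a knave.

Nadia: knave, Hollis: knave, Farrukh: knave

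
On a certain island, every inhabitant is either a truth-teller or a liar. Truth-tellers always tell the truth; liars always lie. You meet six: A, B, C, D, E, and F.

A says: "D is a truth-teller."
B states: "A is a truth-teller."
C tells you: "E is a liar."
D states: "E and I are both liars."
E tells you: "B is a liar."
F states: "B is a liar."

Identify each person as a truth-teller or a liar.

Consider A. Suppose A is a truth-teller.
Then no assignment of the remaining roles makes every statement match its speaker's type — contradiction.
So A is a liar.
With that fixed, B's statement is false, so B is a liar.
With that fixed, E's statement is true, so E is a truth-teller.
With that fixed, F's statement is true, so F is a truth-teller.
With that fixed, C's statement is false, so C is a liar.
With that fixed, D's statement is false, so D is a liar.

A: liar, B: liar, C: liar, D: liar, E: truth-teller, F: truth-teller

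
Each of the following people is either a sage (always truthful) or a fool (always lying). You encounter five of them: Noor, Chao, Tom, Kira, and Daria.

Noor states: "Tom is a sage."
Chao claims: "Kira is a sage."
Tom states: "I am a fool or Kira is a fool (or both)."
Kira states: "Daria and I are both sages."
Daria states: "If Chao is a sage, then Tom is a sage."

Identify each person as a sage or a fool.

Noor: sage, Chao: fool, Tom: sage, Kira: fool, Daria: sage

Consider Noor. Suppose Noor is a fool.
Then no assignment of the remaining roles makes every statement match its speaker's type — contradiction.
So Noor is a sage.
Consider Chao. Suppose Chao is a sage.
Then no assignment of the remaining roles makes every statement match its speaker's type — contradiction.
So Chao is a fool.
With that fixed, Daria's statement is true, so Daria is a sage.
Consider Tom. Suppose Tom is a fool.
Then Noor's statement comes out false, contradicting Noor being a sage.
So Tom is a sage.
Consider Kira. Suppose Kira is a sage.
Then Chao's statement comes out true, contradicting Chao being a fool.
So Kira is a fool.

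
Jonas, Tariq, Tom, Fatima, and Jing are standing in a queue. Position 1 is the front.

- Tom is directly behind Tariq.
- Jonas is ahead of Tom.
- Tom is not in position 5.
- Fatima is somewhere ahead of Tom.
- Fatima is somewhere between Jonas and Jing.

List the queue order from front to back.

Jonas, Fatima, Tariq, Tom, Jing

From clue 1: Tariq is in {1,2,3,4}.
From clues 1–2: Jonas is in {1,2,3}.
From clues 1–3: Jonas is in {1,2}.
From clues 1–4: Tariq → position 3, Tom → position 4, Jing → position 5.
From clues 1–5: Jonas → position 1, Fatima → position 2.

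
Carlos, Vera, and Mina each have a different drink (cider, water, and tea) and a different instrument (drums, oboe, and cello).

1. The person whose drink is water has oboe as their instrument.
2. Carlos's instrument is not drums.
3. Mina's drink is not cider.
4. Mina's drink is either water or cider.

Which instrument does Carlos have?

cello

With clues 1–2, drums is impossible for Carlos's instrument.
With clues 1–4, oboe is impossible for Carlos's instrument.
That leaves cello.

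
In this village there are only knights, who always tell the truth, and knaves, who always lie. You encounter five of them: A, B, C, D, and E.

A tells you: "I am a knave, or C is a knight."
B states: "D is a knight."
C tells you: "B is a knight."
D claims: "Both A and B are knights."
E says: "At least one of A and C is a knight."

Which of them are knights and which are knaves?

A: knight, B: knight, C: knight, D: knight, E: knight

Consider A. Suppose A is a knave.
Then A's own statement would have to be false, but it can't be — contradiction.
So A is a knight.
With that fixed, E's statement is true, so E is a knight.
Consider B. Suppose B is a knave.
Then no assignment of the remaining roles makes every statement match its speaker's type — contradiction.
So B is a knight.
With that fixed, C's statement is true, so C is a knight.
With that fixed, D's statement is true, so D is a knight.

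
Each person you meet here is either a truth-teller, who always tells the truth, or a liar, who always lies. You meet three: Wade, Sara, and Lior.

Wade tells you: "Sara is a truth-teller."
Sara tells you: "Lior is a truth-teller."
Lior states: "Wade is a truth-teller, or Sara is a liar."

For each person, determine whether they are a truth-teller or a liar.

Wade: truth-teller, Sara: truth-teller, Lior: truth-teller

Consider Wade. Suppose Wade is a liar.
Then no assignment of the remaining roles makes every statement match its speaker's type — contradiction.
So Wade is a truth-teller.
With that fixed, Lior's statement is true, so Lior is a truth-teller.
With that fixed, Sara's statement is true, so Sara is a truth-teller.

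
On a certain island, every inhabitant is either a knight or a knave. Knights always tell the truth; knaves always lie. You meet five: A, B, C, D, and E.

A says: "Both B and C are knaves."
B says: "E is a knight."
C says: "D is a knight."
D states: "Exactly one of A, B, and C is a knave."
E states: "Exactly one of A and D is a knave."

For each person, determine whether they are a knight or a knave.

A: knave, B: knight, C: knight, D: knight, E: knight

Consider A. Suppose A is a knight.
Then no assignment of the remaining roles makes every statement match its speaker's type — contradiction.
So A is a knave.
Consider B. Suppose B is a knave.
Then no assignment of the remaining roles makes every statement match its speaker's type — contradiction.
So B is a knight.
Consider C. Suppose C is a knave.
Then no assignment of the remaining roles makes every statement match its speaker's type — contradiction.
So C is a knight.
With that fixed, D's statement is true, so D is a knight.
With that fixed, E's statement is true, so E is a knight.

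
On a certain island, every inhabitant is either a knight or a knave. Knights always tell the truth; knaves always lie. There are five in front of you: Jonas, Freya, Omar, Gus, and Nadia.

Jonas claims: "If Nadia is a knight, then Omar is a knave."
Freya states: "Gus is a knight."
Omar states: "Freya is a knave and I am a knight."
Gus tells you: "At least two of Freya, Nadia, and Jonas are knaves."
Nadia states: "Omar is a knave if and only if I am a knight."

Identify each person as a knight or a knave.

Jonas: knight, Freya: knave, Omar: knave, Gus: knave, Nadia: knight

Consider Jonas. Suppose Jonas is a knave.
Then no assignment of the remaining roles makes every statement match its speaker's type — contradiction.
So Jonas is a knight.
Consider Freya. Suppose Freya is a knight.
Then no assignment of the remaining roles makes every statement match its speaker's type — contradiction.
So Freya is a knave.
Consider Omar. Suppose Omar is a knight.
Then whichever role Nadia has, Nadia's statement has the wrong truth value — contradiction.
So Omar is a knave.
Consider Gus. Suppose Gus is a knight.
Then Freya's statement comes out true, contradicting Freya being a knave.
So Gus is a knave.
Consider Nadia. Suppose Nadia is a knave.
Then Gus's statement comes out true, contradicting Gus being a knave.
So Nadia is a knight.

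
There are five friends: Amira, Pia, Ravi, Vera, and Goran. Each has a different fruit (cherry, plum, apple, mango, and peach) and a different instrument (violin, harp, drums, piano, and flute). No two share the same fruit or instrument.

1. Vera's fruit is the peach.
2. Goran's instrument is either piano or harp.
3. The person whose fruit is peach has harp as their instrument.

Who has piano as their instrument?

With clues 1–3, Amira, Pia, Ravi, and Vera are impossible for the one with instrument piano.
That leaves Goran.

Goran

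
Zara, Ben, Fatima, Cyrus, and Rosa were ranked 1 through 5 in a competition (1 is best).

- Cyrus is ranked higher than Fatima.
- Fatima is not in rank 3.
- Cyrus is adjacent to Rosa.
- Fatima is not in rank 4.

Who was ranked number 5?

With clue 1, Cyrus is ruled out for rank 5.
With clues 1–3, Rosa is ruled out for rank 5.
With clues 1–4, Ben and Zara are ruled out for rank 5.
So rank 5 is Fatima.

Fatima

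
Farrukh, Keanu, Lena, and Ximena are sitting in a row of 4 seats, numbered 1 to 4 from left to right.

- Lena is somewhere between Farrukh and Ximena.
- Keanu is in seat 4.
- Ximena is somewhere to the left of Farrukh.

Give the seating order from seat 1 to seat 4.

Ximena, Lena, Farrukh, Keanu

From clue 1: Lena is in {2,3}.
From clues 1–2: Lena → seat 2, Keanu → seat 4.
From clues 1–3: Ximena → seat 1, Farrukh → seat 3.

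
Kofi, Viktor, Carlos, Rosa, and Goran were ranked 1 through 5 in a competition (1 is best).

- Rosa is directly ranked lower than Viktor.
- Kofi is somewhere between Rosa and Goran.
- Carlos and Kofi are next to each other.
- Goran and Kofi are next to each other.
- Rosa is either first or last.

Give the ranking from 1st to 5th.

Goran, Kofi, Carlos, Viktor, Rosa

From clue 1: Viktor is in {1,2,3,4}.
From clues 1–2: Kofi is in {2,3,4}.
From clues 1–3: Viktor is in {1,4}.
From clues 1–4: Carlos → rank 3.
From clues 1–5: Goran → rank 1, Kofi → rank 2, Viktor → rank 4, Rosa → rank 5.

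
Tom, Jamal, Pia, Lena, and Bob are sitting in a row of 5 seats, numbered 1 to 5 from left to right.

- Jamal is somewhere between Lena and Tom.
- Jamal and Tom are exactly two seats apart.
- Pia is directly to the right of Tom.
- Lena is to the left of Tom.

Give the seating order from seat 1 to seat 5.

Lena, Jamal, Bob, Tom, Pia

From clue 1: Jamal is in {2,3,4}.
From clues 1–3: Tom is in {1,2,4}.
From clues 1–4: Lena → seat 1, Jamal → seat 2, Bob → seat 3, Tom → seat 4, Pia → seat 5.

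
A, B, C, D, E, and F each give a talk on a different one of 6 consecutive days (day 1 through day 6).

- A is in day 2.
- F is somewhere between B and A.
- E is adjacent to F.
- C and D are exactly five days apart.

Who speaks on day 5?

B

With clue 1, A is ruled out for day 5.
With clues 1–4, C, D, E, and F are ruled out for day 5.
So day 5 is B.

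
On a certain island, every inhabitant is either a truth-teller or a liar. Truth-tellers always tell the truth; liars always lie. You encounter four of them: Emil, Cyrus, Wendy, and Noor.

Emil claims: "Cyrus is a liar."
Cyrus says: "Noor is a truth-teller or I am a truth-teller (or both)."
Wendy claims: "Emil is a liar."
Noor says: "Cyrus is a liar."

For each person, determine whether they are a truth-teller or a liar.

Consider Emil. Suppose Emil is a truth-teller.
Then no assignment of the remaining roles makes every statement match its speaker's type — contradiction.
So Emil is a liar.
With that fixed, Wendy's statement is true, so Wendy is a truth-teller.
Consider Cyrus. Suppose Cyrus is a liar.
Then Emil's statement comes out true, contradicting Emil being a liar.
So Cyrus is a truth-teller.
With that fixed, Noor's statement is false, so Noor is a liar.

Emil: liar, Cyrus: truth-teller, Wendy: truth-teller, Noor: liar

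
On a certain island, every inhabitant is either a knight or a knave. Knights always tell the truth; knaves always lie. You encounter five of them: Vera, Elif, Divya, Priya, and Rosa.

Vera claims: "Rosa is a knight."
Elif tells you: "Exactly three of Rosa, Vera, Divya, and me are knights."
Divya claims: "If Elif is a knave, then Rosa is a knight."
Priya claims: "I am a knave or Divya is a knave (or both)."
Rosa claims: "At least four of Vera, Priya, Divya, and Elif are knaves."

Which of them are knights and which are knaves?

Consider Vera. Suppose Vera is a knight.
Then no assignment of the remaining roles makes every statement match its speaker's type — contradiction.
So Vera is a knave.
Consider Elif. Suppose Elif is a knight.
Then no assignment of the remaining roles makes every statement match its speaker's type — contradiction.
So Elif is a knave.
Consider Divya. Suppose Divya is a knight.
Then whichever role Priya has, Priya's statement has the wrong truth value — contradiction.
So Divya is a knave.
With that fixed, Priya's statement is true, so Priya is a knight.
With that fixed, Rosa's statement is false, so Rosa is a knave.

Vera: knave, Elif: knave, Divya: knave, Priya: knight, Rosa: knave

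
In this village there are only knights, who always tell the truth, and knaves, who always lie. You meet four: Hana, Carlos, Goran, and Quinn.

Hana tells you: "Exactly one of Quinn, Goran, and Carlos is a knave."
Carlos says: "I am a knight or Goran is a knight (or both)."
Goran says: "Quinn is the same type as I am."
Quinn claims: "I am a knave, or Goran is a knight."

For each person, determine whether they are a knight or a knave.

Consider Hana. Suppose Hana is a knight.
Then no assignment of the remaining roles makes every statement match its speaker's type — contradiction.
So Hana is a knave.
Consider Carlos. Suppose Carlos is a knave.
Then no assignment of the remaining roles makes every statement match its speaker's type — contradiction.
So Carlos is a knight.
Consider Goran. Suppose Goran is a knave.
Then whichever role Quinn has, Quinn's statement has the wrong truth value — contradiction.
So Goran is a knight.
With that fixed, Quinn's statement is true, so Quinn is a knight.

Hana: knave, Carlos: knight, Goran: knight, Quinn: knight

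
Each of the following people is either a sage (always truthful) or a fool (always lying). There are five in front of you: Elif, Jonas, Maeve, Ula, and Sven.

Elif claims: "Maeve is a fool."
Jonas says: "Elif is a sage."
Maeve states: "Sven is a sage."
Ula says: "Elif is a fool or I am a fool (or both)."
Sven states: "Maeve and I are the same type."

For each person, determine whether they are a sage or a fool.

Elif: fool, Jonas: fool, Maeve: sage, Ula: sage, Sven: sage

Consider Elif. Suppose Elif is a sage.
Then whichever role Ula has, Ula's statement has the wrong truth value — contradiction.
So Elif is a fool.
With that fixed, Jonas's statement is false, so Jonas is a fool.
With that fixed, Ula's statement is true, so Ula is a sage.
Consider Maeve. Suppose Maeve is a fool.
Then Elif's statement comes out true, contradicting Elif being a fool.
So Maeve is a sage.
Consider Sven. Suppose Sven is a fool.
Then Maeve's statement comes out false, contradicting Maeve being a sage.
So Sven is a sage.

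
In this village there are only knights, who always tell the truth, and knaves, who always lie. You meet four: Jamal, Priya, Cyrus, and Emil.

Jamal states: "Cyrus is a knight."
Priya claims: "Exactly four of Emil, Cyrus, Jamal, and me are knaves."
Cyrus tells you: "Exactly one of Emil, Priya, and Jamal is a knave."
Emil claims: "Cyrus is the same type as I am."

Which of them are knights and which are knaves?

Consider Jamal. Suppose Jamal is a knave.
Then no assignment of the remaining roles makes every statement match its speaker's type — contradiction.
So Jamal is a knight.
With that fixed, Priya's statement is false, so Priya is a knave.
Consider Cyrus. Suppose Cyrus is a knave.
Then Jamal's statement comes out false, contradicting Jamal being a knight.
So Cyrus is a knight.
Consider Emil. Suppose Emil is a knave.
Then Cyrus's statement comes out false, contradicting Cyrus being a knight.
So Emil is a knight.

Jamal: knight, Priya: knave, Cyrus: knight, Emil: knight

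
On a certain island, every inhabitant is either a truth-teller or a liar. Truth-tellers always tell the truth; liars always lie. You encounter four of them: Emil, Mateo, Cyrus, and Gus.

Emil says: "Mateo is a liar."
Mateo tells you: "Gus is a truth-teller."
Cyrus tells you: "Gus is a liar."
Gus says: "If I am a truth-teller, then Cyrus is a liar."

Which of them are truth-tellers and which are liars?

Emil: liar, Mateo: truth-teller, Cyrus: liar, Gus: truth-teller

Consider Emil. Suppose Emil is a truth-teller.
Then no assignment of the remaining roles makes every statement match its speaker's type — contradiction.
So Emil is a liar.
Consider Mateo. Suppose Mateo is a liar.
Then Emil's statement comes out true, contradicting Emil being a liar.
So Mateo is a truth-teller.
Consider Cyrus. Suppose Cyrus is a truth-teller.
Then whichever role Gus has, Gus's statement has the wrong truth value — contradiction.
So Cyrus is a liar.
With that fixed, Gus's statement is true, so Gus is a truth-teller.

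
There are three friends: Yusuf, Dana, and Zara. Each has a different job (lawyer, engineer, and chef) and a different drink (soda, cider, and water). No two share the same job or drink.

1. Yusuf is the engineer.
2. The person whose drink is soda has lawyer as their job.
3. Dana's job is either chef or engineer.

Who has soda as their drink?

Zara

With clues 1–2, Yusuf is impossible for the one with drink soda.
With clues 1–3, Dana is impossible for the one with drink soda.
That leaves Zara.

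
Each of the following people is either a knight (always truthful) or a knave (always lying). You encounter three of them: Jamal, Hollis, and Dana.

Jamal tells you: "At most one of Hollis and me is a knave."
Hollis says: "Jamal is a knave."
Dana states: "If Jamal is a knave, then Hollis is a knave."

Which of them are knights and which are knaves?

Jamal: knight, Hollis: knave, Dana: knight

Consider Jamal. Suppose Jamal is a knave.
Then no assignment of the remaining roles makes every statement match its speaker's type — contradiction.
So Jamal is a knight.
With that fixed, Hollis's statement is false, so Hollis is a knave.
With that fixed, Dana's statement is true, so Dana is a knight.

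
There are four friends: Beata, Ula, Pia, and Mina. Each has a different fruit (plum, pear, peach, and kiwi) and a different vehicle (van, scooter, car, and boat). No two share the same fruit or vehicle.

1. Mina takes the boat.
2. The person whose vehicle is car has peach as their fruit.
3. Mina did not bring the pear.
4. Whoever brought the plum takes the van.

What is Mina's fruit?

kiwi

With clues 1–2, peach is impossible for Mina's fruit.
With clues 1–3, pear is impossible for Mina's fruit.
With clues 1–4, plum is impossible for Mina's fruit.
That leaves kiwi.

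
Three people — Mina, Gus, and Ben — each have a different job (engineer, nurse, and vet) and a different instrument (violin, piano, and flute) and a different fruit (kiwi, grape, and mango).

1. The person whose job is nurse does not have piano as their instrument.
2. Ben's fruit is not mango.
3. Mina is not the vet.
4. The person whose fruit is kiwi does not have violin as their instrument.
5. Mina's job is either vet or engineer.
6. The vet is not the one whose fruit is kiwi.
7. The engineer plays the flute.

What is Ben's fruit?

With clues 1–2, mango is impossible for Ben's fruit.
With clues 1–7, kiwi is impossible for Ben's fruit.
That leaves grape.

grape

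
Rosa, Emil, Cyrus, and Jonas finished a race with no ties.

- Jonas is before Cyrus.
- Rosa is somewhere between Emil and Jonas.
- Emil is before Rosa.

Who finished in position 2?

With clues 1–2, Emil and Jonas are ruled out for place 2.
With clues 1–3, Cyrus is ruled out for place 2.
So place 2 is Rosa.

Rosa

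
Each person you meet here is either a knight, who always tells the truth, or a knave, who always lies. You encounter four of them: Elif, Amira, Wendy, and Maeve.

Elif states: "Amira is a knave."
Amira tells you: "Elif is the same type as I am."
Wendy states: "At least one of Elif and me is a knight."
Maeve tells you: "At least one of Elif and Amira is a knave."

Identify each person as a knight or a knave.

Consider Elif. Suppose Elif is a knave.
Then whichever role Amira has, Amira's statement has the wrong truth value — contradiction.
So Elif is a knight.
With that fixed, Wendy's statement is true, so Wendy is a knight.
Consider Amira. Suppose Amira is a knight.
Then Elif's statement comes out false, contradicting Elif being a knight.
So Amira is a knave.
With that fixed, Maeve's statement is true, so Maeve is a knight.

Elif: knight, Amira: knave, Wendy: knight, Maeve: knight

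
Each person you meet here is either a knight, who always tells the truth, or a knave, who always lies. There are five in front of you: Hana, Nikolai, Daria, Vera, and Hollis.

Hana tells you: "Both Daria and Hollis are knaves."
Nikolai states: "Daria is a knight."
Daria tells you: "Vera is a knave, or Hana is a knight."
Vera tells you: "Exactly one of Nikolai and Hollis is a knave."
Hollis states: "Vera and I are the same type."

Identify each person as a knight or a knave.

Hana: knave, Nikolai: knave, Daria: knave, Vera: knight, Hollis: knight

Consider Hana. Suppose Hana is a knight.
Then no assignment of the remaining roles makes every statement match its speaker's type — contradiction.
So Hana is a knave.
Consider Nikolai. Suppose Nikolai is a knight.
Then no assignment of the remaining roles makes every statement match its speaker's type — contradiction.
So Nikolai is a knave.
Consider Daria. Suppose Daria is a knight.
Then Nikolai's statement comes out true, contradicting Nikolai being a knave.
So Daria is a knave.
Consider Vera. Suppose Vera is a knave.
Then Daria's statement comes out true, contradicting Daria being a knave.
So Vera is a knight.
Consider Hollis. Suppose Hollis is a knave.
Then Hana's statement comes out true, contradicting Hana being a knave.
So Hollis is a knight.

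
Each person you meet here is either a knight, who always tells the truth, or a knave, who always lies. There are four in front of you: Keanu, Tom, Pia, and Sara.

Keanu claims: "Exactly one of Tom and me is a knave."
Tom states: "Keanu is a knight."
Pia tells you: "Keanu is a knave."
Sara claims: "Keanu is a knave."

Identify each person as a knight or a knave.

Keanu: knave, Tom: knave, Pia: knight, Sara: knight

Consider Keanu. Suppose Keanu is a knight.
Then no assignment of the remaining roles makes every statement match its speaker's type — contradiction.
So Keanu is a knave.
With that fixed, Tom's statement is false, so Tom is a knave.
With that fixed, Pia's statement is true, so Pia is a knight.
With that fixed, Sara's statement is true, so Sara is a knight.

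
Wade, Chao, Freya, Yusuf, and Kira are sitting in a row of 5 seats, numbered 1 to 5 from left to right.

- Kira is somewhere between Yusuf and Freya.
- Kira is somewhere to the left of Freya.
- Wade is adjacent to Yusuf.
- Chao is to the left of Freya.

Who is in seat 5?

Freya

With clue 1, Kira is ruled out for seat 5.
With clues 1–2, Yusuf is ruled out for seat 5.
With clues 1–3, Wade is ruled out for seat 5.
With clues 1–4, Chao is ruled out for seat 5.
So seat 5 is Freya.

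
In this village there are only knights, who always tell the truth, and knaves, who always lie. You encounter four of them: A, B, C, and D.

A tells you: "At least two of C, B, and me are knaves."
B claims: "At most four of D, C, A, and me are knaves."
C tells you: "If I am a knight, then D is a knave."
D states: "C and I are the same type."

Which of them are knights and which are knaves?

Regardless of anyone's role, B's statement is true, so B is a knight.
Consider A. Suppose A is a knight.
Then A's own statement would have to be true, but it can't be — contradiction.
So A is a knave.
Consider C. Suppose C is a knave.
Then A's statement comes out true, contradicting A being a knave.
So C is a knight.
Consider D. Suppose D is a knight.
Then C's statement comes out false, contradicting C being a knight.
So D is a knave.

A: knave, B: knight, C: knight, D: knave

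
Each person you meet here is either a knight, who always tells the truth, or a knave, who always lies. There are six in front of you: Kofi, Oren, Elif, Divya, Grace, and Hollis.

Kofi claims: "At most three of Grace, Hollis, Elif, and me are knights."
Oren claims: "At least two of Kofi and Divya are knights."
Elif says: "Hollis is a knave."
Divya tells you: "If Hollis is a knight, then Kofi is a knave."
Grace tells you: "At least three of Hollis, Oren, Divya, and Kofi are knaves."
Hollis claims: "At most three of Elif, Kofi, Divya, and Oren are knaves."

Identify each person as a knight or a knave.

Consider Kofi. Suppose Kofi is a knave.
Then Kofi's own statement would have to be false, but it can't be — contradiction.
So Kofi is a knight.
With that fixed, Hollis's statement is true, so Hollis is a knight.
With that fixed, Elif's statement is false, so Elif is a knave.
With that fixed, Divya's statement is false, so Divya is a knave.
With that fixed, Grace's statement is false, so Grace is a knave.
With that fixed, Oren's statement is false, so Oren is a knave.

Kofi: knight, Oren: knave, Elif: knave, Divya: knave, Grace: knave, Hollis: knight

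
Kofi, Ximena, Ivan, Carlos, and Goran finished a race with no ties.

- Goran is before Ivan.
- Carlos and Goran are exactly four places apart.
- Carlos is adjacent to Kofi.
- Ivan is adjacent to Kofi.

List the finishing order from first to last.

From clue 1: Ivan is in {2,3,4,5}.
From clues 1–2: Goran → place 1, Carlos → place 5.
From clues 1–3: Kofi → place 4.
From clues 1–4: Ximena → place 2, Ivan → place 3.

Goran, Ximena, Ivan, Kofi, Carlos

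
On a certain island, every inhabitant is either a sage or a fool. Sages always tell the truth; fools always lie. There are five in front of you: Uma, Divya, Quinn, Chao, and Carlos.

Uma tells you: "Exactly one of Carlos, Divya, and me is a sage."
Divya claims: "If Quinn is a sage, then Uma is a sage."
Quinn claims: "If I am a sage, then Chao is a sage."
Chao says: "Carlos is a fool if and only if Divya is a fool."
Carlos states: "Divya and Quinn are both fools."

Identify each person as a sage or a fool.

Consider Uma. Suppose Uma is a sage.
Then no assignment of the remaining roles makes every statement match its speaker's type — contradiction.
So Uma is a fool.
Consider Divya. Suppose Divya is a sage.
Then no assignment of the remaining roles makes every statement match its speaker's type — contradiction.
So Divya is a fool.
Consider Quinn. Suppose Quinn is a fool.
Then Divya's statement comes out true, contradicting Divya being a fool.
So Quinn is a sage.
With that fixed, Carlos's statement is false, so Carlos is a fool.
With that fixed, Chao's statement is true, so Chao is a sage.

Uma: fool, Divya: fool, Quinn: sage, Chao: sage, Carlos: fool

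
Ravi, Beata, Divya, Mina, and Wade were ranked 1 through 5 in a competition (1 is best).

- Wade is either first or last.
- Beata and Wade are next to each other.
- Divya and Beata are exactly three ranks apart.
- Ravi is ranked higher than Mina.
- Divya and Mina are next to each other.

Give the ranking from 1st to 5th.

Wade, Beata, Ravi, Mina, Divya

From clue 1: Wade is in {1,5}.
From clues 1–2: Beata is in {2,4}.
From clues 1–4: Ravi is in {2,3}.
From clues 1–5: Wade → rank 1, Beata → rank 2, Ravi → rank 3, Mina → rank 4, Divya → rank 5.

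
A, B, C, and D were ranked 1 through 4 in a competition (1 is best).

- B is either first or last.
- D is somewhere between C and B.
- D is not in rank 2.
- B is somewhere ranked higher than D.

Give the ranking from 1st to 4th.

From clue 1: B is in {1,4}.
From clues 1–3: D → rank 3.
From clues 1–4: B → rank 1, A → rank 2, C → rank 4.

B, A, D, C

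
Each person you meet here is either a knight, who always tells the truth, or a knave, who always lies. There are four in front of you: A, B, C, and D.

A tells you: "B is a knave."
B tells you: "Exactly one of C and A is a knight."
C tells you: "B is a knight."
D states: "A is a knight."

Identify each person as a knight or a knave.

A: knave, B: knight, C: knight, D: knave

Consider A. Suppose A is a knight.
Then no assignment of the remaining roles makes every statement match its speaker's type — contradiction.
So A is a knave.
With that fixed, D's statement is false, so D is a knave.
Consider B. Suppose B is a knave.
Then A's statement comes out true, contradicting A being a knave.
So B is a knight.
With that fixed, C's statement is true, so C is a knight.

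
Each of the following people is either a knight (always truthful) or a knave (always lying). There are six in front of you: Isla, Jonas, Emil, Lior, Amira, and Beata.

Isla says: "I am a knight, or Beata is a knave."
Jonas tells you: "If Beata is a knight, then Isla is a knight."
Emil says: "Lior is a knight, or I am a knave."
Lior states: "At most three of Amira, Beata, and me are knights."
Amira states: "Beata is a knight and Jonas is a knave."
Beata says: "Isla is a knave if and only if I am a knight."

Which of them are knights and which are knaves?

Isla: knave, Jonas: knave, Emil: knight, Lior: knight, Amira: knight, Beata: knight

Regardless of anyone's role, Lior's statement is true, so Lior is a knight.
With that fixed, Emil's statement is true, so Emil is a knight.
Consider Isla. Suppose Isla is a knight.
Then whichever role Beata has, Beata's statement has the wrong truth value — contradiction.
So Isla is a knave.
Consider Jonas. Suppose Jonas is a knight.
Then no assignment of the remaining roles makes every statement match its speaker's type — contradiction.
So Jonas is a knave.
Consider Amira. Suppose Amira is a knave.
Then no assignment of the remaining roles makes every statement match its speaker's type — contradiction.
So Amira is a knight.
Consider Beata. Suppose Beata is a knave.
Then Isla's statement comes out true, contradicting Isla being a knave.
So Beata is a knight.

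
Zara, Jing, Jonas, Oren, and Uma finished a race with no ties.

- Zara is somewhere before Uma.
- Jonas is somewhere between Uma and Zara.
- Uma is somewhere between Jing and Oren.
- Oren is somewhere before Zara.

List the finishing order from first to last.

Oren, Zara, Jonas, Uma, Jing

From clue 1: Zara is in {1,2,3,4}.
From clues 1–2: Zara is in {1,2,3}.
From clues 1–3: Uma → place 4.
From clues 1–4: Oren → place 1, Zara → place 2, Jonas → place 3, Jing → place 5.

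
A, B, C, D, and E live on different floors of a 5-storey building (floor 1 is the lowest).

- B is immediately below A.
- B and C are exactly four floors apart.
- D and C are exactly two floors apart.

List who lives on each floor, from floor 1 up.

From clue 1: A is in {2,3,4,5}.
From clues 1–2: B → floor 1, A → floor 2, C → floor 5.
From clues 1–3: D → floor 3, E → floor 4.

B, A, D, E, C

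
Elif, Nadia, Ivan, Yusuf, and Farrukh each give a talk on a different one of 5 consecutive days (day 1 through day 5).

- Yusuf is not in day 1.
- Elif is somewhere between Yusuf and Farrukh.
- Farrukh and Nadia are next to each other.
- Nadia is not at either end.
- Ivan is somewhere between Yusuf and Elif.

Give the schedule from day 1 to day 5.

Farrukh, Nadia, Elif, Ivan, Yusuf

From clue 1: Yusuf is in {2,3,4,5}.
From clues 1–2: Elif is in {2,3,4}.
From clues 1–3: Elif is in {3,4}.
From clues 1–5: Farrukh → day 1, Nadia → day 2, Elif → day 3, Ivan → day 4, Yusuf → day 5.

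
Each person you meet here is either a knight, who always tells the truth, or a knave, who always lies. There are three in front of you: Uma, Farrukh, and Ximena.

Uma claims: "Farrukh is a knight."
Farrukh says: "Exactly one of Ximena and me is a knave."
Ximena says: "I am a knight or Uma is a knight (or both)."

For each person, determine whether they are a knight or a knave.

Uma: knave, Farrukh: knave, Ximena: knave

Consider Uma. Suppose Uma is a knight.
Then no assignment of the remaining roles makes every statement match its speaker's type — contradiction.
So Uma is a knave.
Consider Farrukh. Suppose Farrukh is a knight.
Then Uma's statement comes out true, contradicting Uma being a knave.
So Farrukh is a knave.
Consider Ximena. Suppose Ximena is a knight.
Then Farrukh's statement comes out true, contradicting Farrukh being a knave.
So Ximena is a knave.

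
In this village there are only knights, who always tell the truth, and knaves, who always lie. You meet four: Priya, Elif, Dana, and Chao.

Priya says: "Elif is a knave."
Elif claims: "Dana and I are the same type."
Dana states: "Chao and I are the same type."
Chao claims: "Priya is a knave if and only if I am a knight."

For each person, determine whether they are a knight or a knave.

Consider Priya. Suppose Priya is a knight.
Then whichever role Chao has, Chao's statement has the wrong truth value — contradiction.
So Priya is a knave.
Consider Elif. Suppose Elif is a knave.
Then Priya's statement comes out true, contradicting Priya being a knave.
So Elif is a knight.
Consider Dana. Suppose Dana is a knave.
Then Elif's statement comes out false, contradicting Elif being a knight.
So Dana is a knight.
Consider Chao. Suppose Chao is a knave.
Then Dana's statement comes out false, contradicting Dana being a knight.
So Chao is a knight.

Priya: knave, Elif: knight, Dana: knight, Chao: knight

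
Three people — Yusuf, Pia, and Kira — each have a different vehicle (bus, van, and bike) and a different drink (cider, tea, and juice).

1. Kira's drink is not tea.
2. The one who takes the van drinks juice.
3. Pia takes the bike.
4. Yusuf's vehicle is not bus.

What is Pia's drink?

tea

With clues 1–3, juice is impossible for Pia's drink.
With clues 1–4, cider is impossible for Pia's drink.
That leaves tea.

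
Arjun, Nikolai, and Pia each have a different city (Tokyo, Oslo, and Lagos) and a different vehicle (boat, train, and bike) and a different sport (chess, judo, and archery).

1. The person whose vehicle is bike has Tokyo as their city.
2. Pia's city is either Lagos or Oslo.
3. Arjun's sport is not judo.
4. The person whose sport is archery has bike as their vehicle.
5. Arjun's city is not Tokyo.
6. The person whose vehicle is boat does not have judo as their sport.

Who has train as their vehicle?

With clues 1–5, Nikolai is impossible for the one with vehicle train.
With clues 1–6, Arjun is impossible for the one with vehicle train.
That leaves Pia.

Pia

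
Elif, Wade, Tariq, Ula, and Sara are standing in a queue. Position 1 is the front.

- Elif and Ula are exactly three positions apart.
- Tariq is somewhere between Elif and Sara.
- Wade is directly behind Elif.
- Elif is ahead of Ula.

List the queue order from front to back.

From clue 1: Elif is in {1,2,4,5}.
From clues 1–2: Tariq is in {2,3,4}.
From clues 1–3: Tariq → position 3.
From clues 1–4: Elif → position 1, Wade → position 2, Ula → position 4, Sara → position 5.

Elif, Wade, Tariq, Ula, Sara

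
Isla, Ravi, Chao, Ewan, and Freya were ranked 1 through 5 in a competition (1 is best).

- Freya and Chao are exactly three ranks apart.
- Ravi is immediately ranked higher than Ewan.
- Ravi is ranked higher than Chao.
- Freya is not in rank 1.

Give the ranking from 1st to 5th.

From clue 1: Chao is in {1,2,4,5}.
From clues 1–2: Isla is in {1,5}.
From clues 1–4: Isla → rank 1, Freya → rank 2, Ravi → rank 3, Ewan → rank 4, Chao → rank 5.

Isla, Freya, Ravi, Ewan, Chao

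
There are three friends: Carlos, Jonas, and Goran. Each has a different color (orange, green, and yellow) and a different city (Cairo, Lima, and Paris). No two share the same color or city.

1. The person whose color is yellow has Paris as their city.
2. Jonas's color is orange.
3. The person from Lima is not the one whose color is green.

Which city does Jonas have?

With clues 1–2, Paris is impossible for Jonas's city.
With clues 1–3, Cairo is impossible for Jonas's city.
That leaves Lima.

Lima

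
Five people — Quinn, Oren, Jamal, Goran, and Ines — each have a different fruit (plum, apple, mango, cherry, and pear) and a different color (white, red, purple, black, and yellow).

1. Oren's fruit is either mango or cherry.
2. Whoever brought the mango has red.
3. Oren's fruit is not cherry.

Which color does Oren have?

red

With clues 1–3, black, purple, white, and yellow are impossible for Oren's color.
That leaves red.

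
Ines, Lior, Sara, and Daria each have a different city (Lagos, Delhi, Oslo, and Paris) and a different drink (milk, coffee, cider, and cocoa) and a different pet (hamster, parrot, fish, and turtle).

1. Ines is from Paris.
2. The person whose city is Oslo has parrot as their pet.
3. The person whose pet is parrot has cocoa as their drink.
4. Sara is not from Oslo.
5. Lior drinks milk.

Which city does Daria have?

Clue 1 rules out Paris for Daria's city.
With clues 1–5, Delhi and Lagos are impossible for Daria's city.
That leaves Oslo.

Oslo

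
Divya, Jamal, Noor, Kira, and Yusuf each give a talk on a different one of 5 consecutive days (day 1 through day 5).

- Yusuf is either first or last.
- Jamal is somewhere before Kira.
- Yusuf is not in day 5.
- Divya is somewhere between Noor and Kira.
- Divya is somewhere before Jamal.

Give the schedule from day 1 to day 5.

From clue 1: Yusuf is in {1,5}.
From clues 1–3: Yusuf → day 1.
From clues 1–4: Divya is in {3,4}.
From clues 1–5: Noor → day 2, Divya → day 3, Jamal → day 4, Kira → day 5.

Yusuf, Noor, Divya, Jamal, Kira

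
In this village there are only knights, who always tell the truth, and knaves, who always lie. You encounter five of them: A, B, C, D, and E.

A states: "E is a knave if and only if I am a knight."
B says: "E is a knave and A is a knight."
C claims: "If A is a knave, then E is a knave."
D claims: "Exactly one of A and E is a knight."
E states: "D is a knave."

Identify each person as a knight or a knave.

Consider A. Suppose A is a knave.
Then no assignment of the remaining roles makes every statement match its speaker's type — contradiction.
So A is a knight.
With that fixed, C's statement is true, so C is a knight.
Consider B. Suppose B is a knave.
Then no assignment of the remaining roles makes every statement match its speaker's type — contradiction.
So B is a knight.
Consider D. Suppose D is a knave.
Then no assignment of the remaining roles makes every statement match its speaker's type — contradiction.
So D is a knight.
With that fixed, E's statement is false, so E is a knave.

A: knight, B: knight, C: knight, D: knight, E: knave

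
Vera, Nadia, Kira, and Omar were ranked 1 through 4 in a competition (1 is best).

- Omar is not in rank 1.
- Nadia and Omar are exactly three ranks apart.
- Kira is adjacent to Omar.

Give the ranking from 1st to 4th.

Nadia, Vera, Kira, Omar

From clue 1: Omar is in {2,3,4}.
From clues 1–2: Nadia → rank 1, Omar → rank 4.
From clues 1–3: Vera → rank 2, Kira → rank 3.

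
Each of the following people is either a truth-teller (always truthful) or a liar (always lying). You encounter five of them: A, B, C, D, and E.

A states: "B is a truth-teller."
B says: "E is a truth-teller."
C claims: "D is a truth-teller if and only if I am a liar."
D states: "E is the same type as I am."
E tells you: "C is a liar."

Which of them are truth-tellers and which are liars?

Consider A. Suppose A is a liar.
Then no assignment of the remaining roles makes every statement match its speaker's type — contradiction.
So A is a truth-teller.
Consider B. Suppose B is a liar.
Then A's statement comes out false, contradicting A being a truth-teller.
So B is a truth-teller.
Consider C. Suppose C is a truth-teller.
Then no assignment of the remaining roles makes every statement match its speaker's type — contradiction.
So C is a liar.
With that fixed, E's statement is true, so E is a truth-teller.
Consider D. Suppose D is a truth-teller.
Then C's statement comes out true, contradicting C being a liar.
So D is a liar.

A: truth-teller, B: truth-teller, C: liar, D: liar, E: truth-teller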